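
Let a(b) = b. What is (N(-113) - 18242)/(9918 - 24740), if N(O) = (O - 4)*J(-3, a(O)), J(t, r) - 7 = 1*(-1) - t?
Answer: 19295/14822 ≈ 1.3018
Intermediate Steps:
J(t, r) = 6 - t (J(t, r) = 7 + (1*(-1) - t) = 7 + (-1 - t) = 6 - t)
N(O) = -36 + 9*O (N(O) = (O - 4)*(6 - 1*(-3)) = (-4 + O)*(6 + 3) = (-4 + O)*9 = -36 + 9*O)
(N(-113) - 18242)/(9918 - 24740) = ((-36 + 9*(-113)) - 18242)/(9918 - 24740) = ((-36 - 1017) - 18242)/(-14822) = (-1053 - 18242)*(-1/14822) = -19295*(-1/14822) = 19295/14822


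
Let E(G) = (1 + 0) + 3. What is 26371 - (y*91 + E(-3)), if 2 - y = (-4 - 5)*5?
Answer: 22090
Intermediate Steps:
E(G) = 4 (E(G) = 1 + 3 = 4)
y = 47 (y = 2 - (-4 - 5)*5 = 2 - (-9)*5 = 2 - 1*(-45) = 2 + 45 = 47)
26371 - (y*91 + E(-3)) = 26371 - (47*91 + 4) = 26371 - (4277 + 4) = 26371 - 1*4281 = 26371 - 4281 = 22090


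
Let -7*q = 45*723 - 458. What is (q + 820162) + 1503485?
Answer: 16233452/7 ≈ 2.3191e+6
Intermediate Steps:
q = -32077/7 (q = -(45*723 - 458)/7 = -(32535 - 458)/7 = -⅐*32077 = -32077/7 ≈ -4582.4)
(q + 820162) + 1503485 = (-32077/7 + 820162) + 1503485 = 5709057/7 + 1503485 = 16233452/7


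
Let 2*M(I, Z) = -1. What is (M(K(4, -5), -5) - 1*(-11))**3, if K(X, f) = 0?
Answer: 9261/8 ≈ 1157.6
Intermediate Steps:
M(I, Z) = -1/2 (M(I, Z) = (1/2)*(-1) = -1/2)
(M(K(4, -5), -5) - 1*(-11))**3 = (-1/2 - 1*(-11))**3 = (-1/2 + 11)**3 = (21/2)**3 = 9261/8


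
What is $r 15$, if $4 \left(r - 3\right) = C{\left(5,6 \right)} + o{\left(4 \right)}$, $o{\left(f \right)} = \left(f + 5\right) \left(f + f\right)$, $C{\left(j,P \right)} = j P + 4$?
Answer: $\frac{885}{2} \approx 442.5$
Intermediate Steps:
$C{\left(j,P \right)} = 4 + P j$ ($C{\left(j,P \right)} = P j + 4 = 4 + P j$)
$o{\left(f \right)} = 2 f \left(5 + f\right)$ ($o{\left(f \right)} = \left(5 + f\right) 2 f = 2 f \left(5 + f\right)$)
$r = \frac{59}{2}$ ($r = 3 + \frac{\left(4 + 6 \cdot 5\right) + 2 \cdot 4 \left(5 + 4\right)}{4} = 3 + \frac{\left(4 + 30\right) + 2 \cdot 4 \cdot 9}{4} = 3 + \frac{34 + 72}{4} = 3 + \frac{1}{4} \cdot 106 = 3 + \frac{53}{2} = \frac{59}{2} \approx 29.5$)
$r 15 = \frac{59}{2} \cdot 15 = \frac{885}{2}$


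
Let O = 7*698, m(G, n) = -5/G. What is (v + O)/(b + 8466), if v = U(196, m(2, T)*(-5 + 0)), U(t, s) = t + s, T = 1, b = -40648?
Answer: -10189/64364 ≈ -0.15830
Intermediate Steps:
O = 4886
U(t, s) = s + t
v = 417/2 (v = (-5/2)*(-5 + 0) + 196 = -5*½*(-5) + 196 = -5/2*(-5) + 196 = 25/2 + 196 = 417/2 ≈ 208.50)
(v + O)/(b + 8466) = (417/2 + 4886)/(-40648 + 8466) = (10189/2)/(-32182) = (10189/2)*(-1/32182) = -10189/64364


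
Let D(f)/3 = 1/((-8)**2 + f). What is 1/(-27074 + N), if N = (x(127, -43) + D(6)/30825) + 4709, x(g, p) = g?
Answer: -719250/15994681499 ≈ -4.4968e-5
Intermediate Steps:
D(f) = 3/(64 + f) (D(f) = 3/((-8)**2 + f) = 3/(64 + f))
N = 3478293001/719250 (N = (127 + (3/(64 + 6))/30825) + 4709 = (127 + (3/70)*(1/30825)) + 4709 = (127 + 1/719250) + 4709 = 91344751/719250 + 4709 = 3478293001/719250 ≈ 4836.0)
1/(-27074 + N) = 1/(-27074 + 3478293001/719250) = 1/(-15994681499/719250) = -719250/15994681499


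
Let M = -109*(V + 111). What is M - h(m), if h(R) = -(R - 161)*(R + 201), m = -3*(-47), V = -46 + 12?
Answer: -15233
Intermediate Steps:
V = -34
m = 141
h(R) = -(-161 + R)*(201 + R)
M = -8393 (M = -109*(-34 + 111) = -109*77 = -8393)
M - h(m) = -8393 - (32361 - 1*141² - 40*141) = -8393 - (32361 - 1*19881 - 5640) = -8393 - (32361 - 19881 - 5640) = -8393 - 1*6840 = -8393 - 6840 = -15233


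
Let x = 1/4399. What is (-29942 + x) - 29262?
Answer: -260438395/4399 ≈ -59204.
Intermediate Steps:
x = 1/4399 ≈ 0.00022732
(-29942 + x) - 29262 = (-29942 + 1/4399) - 29262 = -131714857/4399 - 29262 = -260438395/4399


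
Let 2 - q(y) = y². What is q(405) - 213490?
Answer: -377513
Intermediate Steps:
q(y) = 2 - y²
q(405) - 213490 = (2 - 1*405²) - 213490 = (2 - 1*164025) - 213490 = (2 - 164025) - 213490 = -164023 - 213490 = -377513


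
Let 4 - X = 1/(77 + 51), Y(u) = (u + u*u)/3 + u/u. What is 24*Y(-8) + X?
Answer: 60927/128 ≈ 475.99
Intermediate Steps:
Y(u) = 1 + u/3 + u²/3 (Y(u) = (u + u²)*(⅓) + 1 = (u/3 + u²/3) + 1 = 1 + u/3 + u²/3)
X = 511/128 (X = 4 - 1/(77 + 51) = 4 - 1/128 = 511/128 ≈ 3.9922)
24*Y(-8) + X = 24*(1 + (⅓)*(-8) + (⅓)*(-8)²) + 511/128 = 24*(1 - 8/3 + (⅓)*64) + 511/128 = 24*(1 - 8/3 + 64/3) + 511/128 = 24*(59/3) + 511/128 = 472 + 511/128 = 60927/128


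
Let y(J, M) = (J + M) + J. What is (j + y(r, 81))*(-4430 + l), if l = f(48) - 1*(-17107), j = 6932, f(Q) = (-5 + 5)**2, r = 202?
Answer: 94025309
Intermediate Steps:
y(J, M) = M + 2*J
f(Q) = 0 (f(Q) = 0**2 = 0)
l = 17107 (l = 0 - 1*(-17107) = 0 + 17107 = 17107)
(j + y(r, 81))*(-4430 + l) = (6932 + (81 + 2*202))*(-4430 + 17107) = (6932 + (81 + 404))*12677 = (6932 + 485)*12677 = 7417*12677 = 94025309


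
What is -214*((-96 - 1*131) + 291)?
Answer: -13696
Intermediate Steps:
-214*((-96 - 1*131) + 291) = -214*((-96 - 131) + 291) = -214*(-227 + 291) = -214*64 = -13696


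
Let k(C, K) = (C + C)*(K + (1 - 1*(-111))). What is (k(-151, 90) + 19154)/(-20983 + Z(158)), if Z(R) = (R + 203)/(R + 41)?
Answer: 1388025/695876 ≈ 1.9946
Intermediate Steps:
k(C, K) = 2*C*(112 + K) (k(C, K) = (2*C)*(K + (1 + 111)) = (2*C)*(K + 112) = (2*C)*(112 + K) = 2*C*(112 + K))
Z(R) = (203 + R)/(41 + R)
(k(-151, 90) + 19154)/(-20983 + Z(158)) = (2*(-151)*(112 + 90) + 19154)/(-20983 + (203 + 158)/(41 + 158)) = (2*(-151)*202 + 19154)/(-20983 + 361/199) = (-61004 + 19154)/(-20983 + (1/199)*361) = -41850/(-20983 + 361/199) = -41850/(-4175256/199) = -41850*(-199/4175256) = 1388025/695876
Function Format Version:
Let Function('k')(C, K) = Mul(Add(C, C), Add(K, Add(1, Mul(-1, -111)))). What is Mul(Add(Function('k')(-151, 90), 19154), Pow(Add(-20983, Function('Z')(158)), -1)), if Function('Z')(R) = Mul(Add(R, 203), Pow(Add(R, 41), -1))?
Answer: Rational(1388025, 695876) ≈ 1.9946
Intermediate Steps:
Function('k')(C, K) = Mul(2, C, Add(112, K)) (Function('k')(C, K) = Mul(Mul(2, C), Add(K, Add(1, 111))) = Mul(Mul(2, C), Add(K, 112)) = Mul(Mul(2, C), Add(112, K)) = Mul(2, C, Add(112, K)))
Function('Z')(R) = Mul(Pow(Add(41, R), -1), Add(203, R)) (Function('Z')(R) = Mul(Add(203, R), Pow(Add(41, R), -1)) = Mul(Pow(Add(41, R), -1), Add(203, R)))
Mul(Add(Function('k')(-151, 90), 19154), Pow(Add(-20983, Function('Z')(158)), -1)) = Mul(Add(Mul(2, -151, Add(112, 90)), 19154), Pow(Add(-20983, Mul(Pow(Add(41, 158), -1), Add(203, 158))), -1)) = Mul(Add(Mul(2, -151, 202), 19154), Pow(Add(-20983, Mul(Pow(199, -1), 361)), -1)) = Mul(Add(-61004, 19154), Pow(Add(-20983, Mul(Rational(1, 199), 361)), -1)) = Mul(-41850, Pow(Add(-20983, Rational(361, 199)), -1)) = Mul(-41850, Pow(Rational(-4175256, 199), -1)) = Mul(-41850, Rational(-199, 4175256)) = Rational(1388025, 695876)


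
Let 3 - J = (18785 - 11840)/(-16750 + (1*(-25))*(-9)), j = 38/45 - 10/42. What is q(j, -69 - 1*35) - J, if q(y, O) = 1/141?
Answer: -1590559/466005 ≈ -3.4132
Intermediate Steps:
j = 191/315 (j = 38*(1/45) - 10*1/42 = 38/45 - 5/21 = 191/315 ≈ 0.60635)
q(y, O) = 1/141
J = 11304/3305 (J = 3 - (18785 - 11840)/(-16750 + (1*(-25))*(-9)) = 3 - 6945/(-16750 - 25*(-9)) = 3 - 6945/(-16750 + 225) = 3 - 6945/(-16525) = 3 - 6945*(-1)/16525 = 3 - 1*(-1389/3305) = 3 + 1389/3305 = 11304/3305 ≈ 3.4203)
q(j, -69 - 1*35) - J = 1/141 - 1*11304/3305 = 1/141 - 11304/3305 = -1590559/466005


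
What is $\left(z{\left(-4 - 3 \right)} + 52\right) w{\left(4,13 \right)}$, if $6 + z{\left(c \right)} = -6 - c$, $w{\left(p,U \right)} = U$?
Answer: $611$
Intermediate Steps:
$z{\left(c \right)} = -12 - c$ ($z{\left(c \right)} = -6 - \left(6 + c\right) = -12 - c$)
$\left(z{\left(-4 - 3 \right)} + 52\right) w{\left(4,13 \right)} = \left(\left(-12 - \left(-4 - 3\right)\right) + 52\right) 13 = \left(\left(-12 - -7\right) + 52\right) 13 = \left(\left(-12 + 7\right) + 52\right) 13 = \left(-5 + 52\right) 13 = 47 \cdot 13 = 611$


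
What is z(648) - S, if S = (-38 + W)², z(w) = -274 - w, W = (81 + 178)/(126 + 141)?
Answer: -163481227/71289 ≈ -2293.2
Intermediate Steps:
W = 259/267 ≈ 0.97004
S = 97752769/71289 (S = (-38 + 259/267)² = (-9887/267)² = 97752769/71289 ≈ 1371.2)
z(648) - S = (-274 - 1*648) - 1*97752769/71289 = (-274 - 648) - 97752769/71289 = -922 - 97752769/71289 = -163481227/71289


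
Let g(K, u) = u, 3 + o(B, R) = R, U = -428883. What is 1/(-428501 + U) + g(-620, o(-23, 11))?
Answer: 6859071/857384 ≈ 8.0000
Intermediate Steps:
o(B, R) = -3 + R
1/(-428501 + U) + g(-620, o(-23, 11)) = 1/(-428501 - 428883) + (-3 + 11) = 1/(-857384) + 8 = -1/857384 + 8 = 6859071/857384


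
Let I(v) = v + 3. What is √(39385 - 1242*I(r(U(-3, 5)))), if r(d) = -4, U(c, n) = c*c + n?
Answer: √40627 ≈ 201.56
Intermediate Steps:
U(c, n) = n + c² (U(c, n) = c² + n = n + c²)
I(v) = 3 + v
√(39385 - 1242*I(r(U(-3, 5)))) = √(39385 - 1242*(3 - 4)) = √(39385 - 1242*(-1)) = √(39385 + 1242) = √40627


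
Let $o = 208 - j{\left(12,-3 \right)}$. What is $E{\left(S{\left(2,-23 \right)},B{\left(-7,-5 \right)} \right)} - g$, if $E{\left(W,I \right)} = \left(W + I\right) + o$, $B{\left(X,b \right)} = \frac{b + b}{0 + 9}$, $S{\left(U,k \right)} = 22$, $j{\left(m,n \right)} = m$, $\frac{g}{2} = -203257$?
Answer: $\frac{3660578}{9} \approx 4.0673 \cdot 10^{5}$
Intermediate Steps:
$g = -406514$ ($g = 2 \left(-203257\right) = -406514$)
$o = 196$ ($o = 208 - 12 = 196$)
$B{\left(X,b \right)} = \frac{2 b}{9}$
$E{\left(W,I \right)} = 196 + I + W$ ($E{\left(W,I \right)} = \left(W + I\right) + 196 = \left(I + W\right) + 196 = 196 + I + W$)
$E{\left(S{\left(2,-23 \right)},B{\left(-7,-5 \right)} \right)} - g = \left(196 + \frac{2}{9} \left(-5\right) + 22\right) - -406514 = \left(196 - \frac{10}{9} + 22\right) + 406514 = \frac{1952}{9} + 406514 = \frac{3660578}{9}$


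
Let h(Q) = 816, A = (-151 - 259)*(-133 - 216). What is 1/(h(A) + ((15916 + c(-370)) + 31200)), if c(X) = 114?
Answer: 1/48046 ≈ 2.0813e-5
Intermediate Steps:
A = 143090 (A = -410*(-349) = 143090)
1/(h(A) + ((15916 + c(-370)) + 31200)) = 1/(816 + ((15916 + 114) + 31200)) = 1/(816 + (16030 + 31200)) = 1/(816 + 47230) = 1/48046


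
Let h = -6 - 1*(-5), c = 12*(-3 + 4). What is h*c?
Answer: -12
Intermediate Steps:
c = 12 (c = 12*1 = 12)
h = -1 (h = -6 + 5 = -1)
h*c = -1*12 = -12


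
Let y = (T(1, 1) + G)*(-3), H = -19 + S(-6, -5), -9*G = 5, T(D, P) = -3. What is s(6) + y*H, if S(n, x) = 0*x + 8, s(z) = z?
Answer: -334/3 ≈ -111.33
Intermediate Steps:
S(n, x) = 8 (S(n, x) = 0 + 8 = 8)
G = -5/9 (G = -⅑*5 = -5/9 ≈ -0.55556)
H = -11 (H = -19 + 8 = -11)
y = 32/3 (y = (-3 - 5/9)*(-3) = -32/9*(-3) = 32/3 ≈ 10.667)
s(6) + y*H = 6 + (32/3)*(-11) = 6 - 352/3 = -334/3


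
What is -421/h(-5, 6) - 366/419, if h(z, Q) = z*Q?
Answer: 165419/12570 ≈ 13.160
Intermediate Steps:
h(z, Q) = Q*z
-421/h(-5, 6) - 366/419 = -421/(6*(-5)) - 366/419 = -421/(-30) - 366*1/419 = -421*(-1/30) - 366/419 = 421/30 - 366/419 = 165419/12570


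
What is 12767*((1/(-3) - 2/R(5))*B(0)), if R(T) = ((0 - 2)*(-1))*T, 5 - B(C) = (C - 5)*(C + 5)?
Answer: -204272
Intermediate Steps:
B(C) = 5 - (-5 + C)*(5 + C) (B(C) = 5 - (C - 5)*(C + 5) = 5 - (-5 + C)*(5 + C))
R(T) = 2*T (R(T) = (-2*(-1))*T = 2*T)
12767*((1/(-3) - 2/R(5))*B(0)) = 12767*((1/(-3) - 2/(2*5))*(30 - 1*0²)) = 12767*((1*(-⅓) - 2/10)*(30 - 1*0)) = 12767*((-⅓ - 2*⅒)*(30 + 0)) = 12767*((-⅓ - ⅕)*30) = 12767*(-8/15*30) = 12767*(-16) = -204272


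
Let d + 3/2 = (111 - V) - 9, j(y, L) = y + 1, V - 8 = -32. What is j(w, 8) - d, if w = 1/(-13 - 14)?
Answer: -6671/54 ≈ -123.54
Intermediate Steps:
V = -24 (V = 8 - 32 = -24)
w = -1/27 (w = 1/(-27) = -1/27 ≈ -0.037037)
j(y, L) = 1 + y
d = 249/2 (d = -3/2 + ((111 - 1*(-24)) - 9) = -3/2 + ((111 + 24) - 9) = -3/2 + (135 - 9) = -3/2 + 126 = 249/2 ≈ 124.50)
j(w, 8) - d = (1 - 1/27) - 1*249/2 = 26/27 - 249/2 = -6671/54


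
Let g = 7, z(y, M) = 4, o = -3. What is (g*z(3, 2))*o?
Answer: -84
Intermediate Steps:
(g*z(3, 2))*o = (7*4)*(-3) = 28*(-3) = -84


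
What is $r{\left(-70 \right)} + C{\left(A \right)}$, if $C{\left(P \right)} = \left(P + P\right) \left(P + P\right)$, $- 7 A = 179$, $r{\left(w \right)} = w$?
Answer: $\frac{124734}{49} \approx 2545.6$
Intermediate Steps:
$A = - \frac{179}{7}$ ($A = \left(- \frac{1}{7}\right) 179 = - \frac{179}{7} \approx -25.571$)
$C{\left(P \right)} = 4 P^{2}$ ($C{\left(P \right)} = 2 P 2 P = 4 P^{2}$)
$r{\left(-70 \right)} + C{\left(A \right)} = -70 + 4 \left(- \frac{179}{7}\right)^{2} = -70 + 4 \cdot \frac{32041}{49} = -70 + \frac{128164}{49} = \frac{124734}{49}$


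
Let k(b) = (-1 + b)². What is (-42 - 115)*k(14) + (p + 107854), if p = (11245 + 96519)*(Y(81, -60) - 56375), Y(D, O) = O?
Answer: -6081580019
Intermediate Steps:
p = -6081661340 (p = (11245 + 96519)*(-60 - 56375) = 107764*(-56435) = -6081661340)
(-42 - 115)*k(14) + (p + 107854) = (-42 - 115)*(-1 + 14)² + (-6081661340 + 107854) = -157*13² - 6081553486 = -157*169 - 6081553486 = -26533 - 6081553486 = -6081580019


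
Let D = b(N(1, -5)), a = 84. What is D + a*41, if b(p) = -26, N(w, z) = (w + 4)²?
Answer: 3418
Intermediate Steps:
N(w, z) = (4 + w)²
D = -26
D + a*41 = -26 + 84*41 = -26 + 3444 = 3418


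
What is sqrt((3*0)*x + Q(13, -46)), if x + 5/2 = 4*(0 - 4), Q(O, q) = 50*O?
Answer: 5*sqrt(26) ≈ 25.495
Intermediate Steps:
x = -37/2 (x = -5/2 + 4*(0 - 4) = -5/2 + 4*(-4) = -5/2 - 16 = -37/2 ≈ -18.500)
sqrt((3*0)*x + Q(13, -46)) = sqrt((3*0)*(-37/2) + 50*13) = sqrt(0*(-37/2) + 650) = sqrt(0 + 650) = sqrt(650) = 5*sqrt(26)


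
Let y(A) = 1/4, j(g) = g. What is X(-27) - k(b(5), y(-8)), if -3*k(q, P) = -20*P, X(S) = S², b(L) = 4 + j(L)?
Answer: 2182/3 ≈ 727.33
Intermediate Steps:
y(A) = ¼
b(L) = 4 + L
k(q, P) = 20*P/3 (k(q, P) = -(-20)*P/3 = 20*P/3)
X(-27) - k(b(5), y(-8)) = (-27)² - 20/(3*4) = 729 - 1*5/3 = 729 - 5/3 = 2182/3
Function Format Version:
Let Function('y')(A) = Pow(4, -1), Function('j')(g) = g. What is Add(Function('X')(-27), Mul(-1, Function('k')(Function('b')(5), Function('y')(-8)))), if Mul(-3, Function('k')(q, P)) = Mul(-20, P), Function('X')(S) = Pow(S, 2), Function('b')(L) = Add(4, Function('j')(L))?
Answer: Rational(2182, 3) ≈ 727.33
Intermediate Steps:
Function('y')(A) = Rational(1, 4)
Function('b')(L) = Add(4, L)
Function('k')(q, P) = Mul(Rational(20, 3), P) (Function('k')(q, P) = Mul(Rational(-1, 3), Mul(-20, P)) = Mul(Rational(20, 3), P))
Add(Function('X')(-27), Mul(-1, Function('k')(Function('b')(5), Function('y')(-8)))) = Add(Pow(-27, 2), Mul(-1, Mul(Rational(20, 3), Rational(1, 4)))) = Add(729, Mul(-1, Rational(5, 3))) = Add(729, Rational(-5, 3)) = Rational(2182, 3)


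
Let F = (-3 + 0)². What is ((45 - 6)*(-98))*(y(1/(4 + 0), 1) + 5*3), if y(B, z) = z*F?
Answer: -91728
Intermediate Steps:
F = 9 (F = (-3)² = 9)
y(B, z) = 9*z (y(B, z) = z*9 = 9*z)
((45 - 6)*(-98))*(y(1/(4 + 0), 1) + 5*3) = ((45 - 6)*(-98))*(9*1 + 5*3) = (39*(-98))*(9 + 15) = -3822*24 = -91728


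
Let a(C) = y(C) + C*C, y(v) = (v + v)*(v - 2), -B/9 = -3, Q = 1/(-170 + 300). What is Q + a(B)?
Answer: 270271/130 ≈ 2079.0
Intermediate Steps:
Q = 1/130 ≈ 0.0076923
B = 27 (B = -9*(-3) = 27)
y(v) = 2*v*(-2 + v) (y(v) = (2*v)*(-2 + v) = 2*v*(-2 + v))
a(C) = C**2 + 2*C*(-2 + C) (a(C) = 2*C*(-2 + C) + C*C = 2*C*(-2 + C) + C**2 = C**2 + 2*C*(-2 + C))
Q + a(B) = 1/130 + 27*(-4 + 3*27) = 1/130 + 27*(-4 + 81) = 1/130 + 27*77 = 1/130 + 2079 = 270271/130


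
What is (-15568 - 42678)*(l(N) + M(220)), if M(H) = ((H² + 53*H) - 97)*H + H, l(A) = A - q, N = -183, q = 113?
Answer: -768368650864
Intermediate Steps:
l(A) = -113 + A (l(A) = A - 1*113 = A - 113 = -113 + A)
M(H) = H + H*(-97 + H² + 53*H) (M(H) = (-97 + H² + 53*H)*H + H = H*(-97 + H² + 53*H) + H = H + H*(-97 + H² + 53*H))
(-15568 - 42678)*(l(N) + M(220)) = (-15568 - 42678)*((-113 - 183) + 220*(-96 + 220² + 53*220)) = -58246*(-296 + 220*(-96 + 48400 + 11660)) = -58246*(-296 + 220*59964) = -58246*(-296 + 13192080) = -58246*13191784 = -768368650864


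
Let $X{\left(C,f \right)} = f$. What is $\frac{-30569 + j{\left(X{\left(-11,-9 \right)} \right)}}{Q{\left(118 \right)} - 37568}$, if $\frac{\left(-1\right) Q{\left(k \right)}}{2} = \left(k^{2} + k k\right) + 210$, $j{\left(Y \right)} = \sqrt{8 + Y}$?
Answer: $\frac{30569}{93684} - \frac{i}{93684} \approx 0.3263 - 1.0674 \cdot 10^{-5} i$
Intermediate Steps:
$Q{\left(k \right)} = -420 - 4 k^{2}$ ($Q{\left(k \right)} = - 2 \left(\left(k^{2} + k k\right) + 210\right) = - 2 \left(\left(k^{2} + k^{2}\right) + 210\right) = - 2 \left(2 k^{2} + 210\right) = - 2 \left(210 + 2 k^{2}\right) = -420 - 4 k^{2}$)
$\frac{-30569 + j{\left(X{\left(-11,-9 \right)} \right)}}{Q{\left(118 \right)} - 37568} = \frac{-30569 + \sqrt{8 - 9}}{\left(-420 - 4 \cdot 118^{2}\right) - 37568} = \frac{-30569 + \sqrt{-1}}{\left(-420 - 55696\right) - 37568} = \frac{-30569 + i}{\left(-420 - 55696\right) - 37568} = \frac{-30569 + i}{-56116 - 37568} = \frac{-30569 + i}{-93684} = \left(-30569 + i\right) \left(- \frac{1}{93684}\right) = \frac{30569}{93684} - \frac{i}{93684}$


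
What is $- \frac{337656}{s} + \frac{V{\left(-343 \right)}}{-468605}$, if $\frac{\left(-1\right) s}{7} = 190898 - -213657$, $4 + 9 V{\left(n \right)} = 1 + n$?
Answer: $\frac{285005088226}{2388663846765} \approx 0.11932$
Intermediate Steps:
$V{\left(n \right)} = - \frac{1}{3} + \frac{n}{9}$ ($V{\left(n \right)} = - \frac{4}{9} + \frac{1 + n}{9} = - \frac{4}{9} + \left(\frac{1}{9} + \frac{n}{9}\right) = - \frac{1}{3} + \frac{n}{9}$)
$s = -2831885$ ($s = - 7 \left(190898 - -213657\right) = - 7 \left(190898 + 213657\right) = \left(-7\right) 404555 = -2831885$)
$- \frac{337656}{s} + \frac{V{\left(-343 \right)}}{-468605} = - \frac{337656}{-2831885} + \frac{- \frac{1}{3} + \frac{1}{9} \left(-343\right)}{-468605} = \left(-337656\right) \left(- \frac{1}{2831885}\right) + \left(- \frac{1}{3} - \frac{343}{9}\right) \left(- \frac{1}{468605}\right) = \frac{337656}{2831885} - - \frac{346}{4217445} = \frac{337656}{2831885} + \frac{346}{4217445} = \frac{285005088226}{2388663846765}$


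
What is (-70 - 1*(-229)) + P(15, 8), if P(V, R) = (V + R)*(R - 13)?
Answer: 44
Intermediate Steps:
P(V, R) = (-13 + R)*(R + V) (P(V, R) = (R + V)*(-13 + R) = (-13 + R)*(R + V))
(-70 - 1*(-229)) + P(15, 8) = (-70 - 1*(-229)) + (8**2 - 13*8 - 13*15 + 8*15) = (-70 + 229) + (64 - 104 - 195 + 120) = 159 - 115 = 44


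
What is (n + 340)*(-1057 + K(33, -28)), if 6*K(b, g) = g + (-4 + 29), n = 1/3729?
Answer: -893842005/2486 ≈ -3.5955e+5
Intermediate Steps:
n = 1/3729 ≈ 0.00026817
K(b, g) = 25/6 + g/6 (K(b, g) = (g + (-4 + 29))/6 = (g + 25)/6 = (25 + g)/6 = 25/6 + g/6)
(n + 340)*(-1057 + K(33, -28)) = (1/3729 + 340)*(-1057 + (25/6 + (1/6)*(-28))) = 1267861*(-1057 + (25/6 - 14/3))/3729 = 1267861*(-1057 - 1/2)/3729 = (1267861/3729)*(-2115/2) = -893842005/2486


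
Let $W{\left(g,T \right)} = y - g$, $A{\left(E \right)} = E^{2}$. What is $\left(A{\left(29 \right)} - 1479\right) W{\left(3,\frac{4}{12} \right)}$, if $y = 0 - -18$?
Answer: $-9570$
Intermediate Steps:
$y = 18$ ($y = 0 + 18 = 18$)
$W{\left(g,T \right)} = 18 - g$
$\left(A{\left(29 \right)} - 1479\right) W{\left(3,\frac{4}{12} \right)} = \left(29^{2} - 1479\right) \left(18 - 3\right) = \left(841 - 1479\right) \left(18 - 3\right) = \left(-638\right) 15 = -9570$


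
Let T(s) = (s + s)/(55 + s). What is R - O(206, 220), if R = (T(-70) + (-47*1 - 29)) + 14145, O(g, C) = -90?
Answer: 42505/3 ≈ 14168.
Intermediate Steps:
T(s) = 2*s/(55 + s) (T(s) = (2*s)/(55 + s) = 2*s/(55 + s))
R = 42235/3 (R = (2*(-70)/(55 - 70) + (-47*1 - 29)) + 14145 = (2*(-70)/(-15) + (-47 - 29)) + 14145 = (2*(-70)*(-1/15) - 76) + 14145 = (28/3 - 76) + 14145 = -200/3 + 14145 = 42235/3 ≈ 14078.)
R - O(206, 220) = 42235/3 - 1*(-90) = 42235/3 + 90 = 42505/3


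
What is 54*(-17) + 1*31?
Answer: -887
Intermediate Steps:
54*(-17) + 1*31 = -918 + 31 = -887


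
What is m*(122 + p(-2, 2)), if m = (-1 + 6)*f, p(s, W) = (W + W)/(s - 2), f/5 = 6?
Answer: 18150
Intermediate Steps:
f = 30 (f = 5*6 = 30)
p(s, W) = 2*W/(-2 + s) (p(s, W) = (2*W)/(-2 + s) = 2*W/(-2 + s))
m = 150 (m = (-1 + 6)*30 = 5*30 = 150)
m*(122 + p(-2, 2)) = 150*(122 + 2*2/(-2 - 2)) = 150*(122 + 2*2/(-4)) = 150*(122 + 2*2*(-¼)) = 150*(122 - 1) = 150*121 = 18150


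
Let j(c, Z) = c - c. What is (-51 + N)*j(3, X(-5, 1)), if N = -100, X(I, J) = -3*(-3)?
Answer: 0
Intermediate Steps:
X(I, J) = 9
j(c, Z) = 0
(-51 + N)*j(3, X(-5, 1)) = (-51 - 100)*0 = -151*0 = 0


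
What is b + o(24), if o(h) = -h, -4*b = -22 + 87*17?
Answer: -1553/4 ≈ -388.25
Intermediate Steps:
b = -1457/4 (b = -(-22 + 87*17)/4 = -(-22 + 1479)/4 = -¼*1457 = -1457/4 ≈ -364.25)
b + o(24) = -1457/4 - 1*24 = -1457/4 - 24 = -1553/4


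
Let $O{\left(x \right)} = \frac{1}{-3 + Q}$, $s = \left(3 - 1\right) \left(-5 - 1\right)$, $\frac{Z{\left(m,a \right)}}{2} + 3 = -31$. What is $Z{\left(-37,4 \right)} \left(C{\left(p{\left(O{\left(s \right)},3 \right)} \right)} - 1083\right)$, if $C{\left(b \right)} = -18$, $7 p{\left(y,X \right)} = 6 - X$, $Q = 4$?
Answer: $74868$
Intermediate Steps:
$Z{\left(m,a \right)} = -68$ ($Z{\left(m,a \right)} = -6 + 2 \left(-31\right) = -6 - 62 = -68$)
$s = -12$ ($s = 2 \left(-6\right) = -12$)
$O{\left(x \right)} = 1$ ($O{\left(x \right)} = \frac{1}{-3 + 4} = 1^{-1} = 1$)
$p{\left(y,X \right)} = \frac{6}{7} - \frac{X}{7}$ ($p{\left(y,X \right)} = \frac{6 - X}{7} = \frac{6}{7} - \frac{X}{7}$)
$Z{\left(-37,4 \right)} \left(C{\left(p{\left(O{\left(s \right)},3 \right)} \right)} - 1083\right) = - 68 \left(-18 - 1083\right) = \left(-68\right) \left(-1101\right) = 74868$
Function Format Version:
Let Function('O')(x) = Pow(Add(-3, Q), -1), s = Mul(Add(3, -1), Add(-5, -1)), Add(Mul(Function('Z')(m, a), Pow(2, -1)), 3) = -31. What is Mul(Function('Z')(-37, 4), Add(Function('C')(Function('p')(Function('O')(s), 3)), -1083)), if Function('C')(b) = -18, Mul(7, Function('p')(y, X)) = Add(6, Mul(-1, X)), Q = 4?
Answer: 74868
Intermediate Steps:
Function('Z')(m, a) = -68 (Function('Z')(m, a) = Add(-6, Mul(2, -31)) = Add(-6, -62) = -68)
s = -12 (s = Mul(2, -6) = -12)
Function('O')(x) = 1 (Function('O')(x) = Pow(Add(-3, 4), -1) = Pow(1, -1) = 1)
Function('p')(y, X) = Add(Rational(6, 7), Mul(Rational(-1, 7), X)) (Function('p')(y, X) = Mul(Rational(1, 7), Add(6, Mul(-1, X))) = Add(Rational(6, 7), Mul(Rational(-1, 7), X)))
Mul(Function('Z')(-37, 4), Add(Function('C')(Function('p')(Function('O')(s), 3)), -1083)) = Mul(-68, Add(-18, -1083)) = Mul(-68, -1101) = 74868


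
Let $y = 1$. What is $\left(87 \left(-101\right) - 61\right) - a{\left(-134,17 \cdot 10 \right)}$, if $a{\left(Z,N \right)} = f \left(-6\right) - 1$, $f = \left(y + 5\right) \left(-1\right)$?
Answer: $-8883$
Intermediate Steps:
$f = -6$ ($f = \left(1 + 5\right) \left(-1\right) = 6 \left(-1\right) = -6$)
$a{\left(Z,N \right)} = 35$ ($a{\left(Z,N \right)} = \left(-6\right) \left(-6\right) - 1 = 36 - 1 = 35$)
$\left(87 \left(-101\right) - 61\right) - a{\left(-134,17 \cdot 10 \right)} = \left(87 \left(-101\right) - 61\right) - 35 = \left(-8787 - 61\right) - 35 = -8848 - 35 = -8883$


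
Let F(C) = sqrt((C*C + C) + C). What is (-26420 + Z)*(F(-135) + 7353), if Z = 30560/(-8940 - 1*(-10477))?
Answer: -298362533940/1537 - 121730940*sqrt(1995)/1537 ≈ -1.9766e+8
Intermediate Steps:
F(C) = sqrt(C**2 + 2*C) (F(C) = sqrt((C**2 + C) + C) = sqrt((C + C**2) + C) = sqrt(C**2 + 2*C))
Z = 30560/1537 (Z = 30560/(-8940 + 10477) = 30560/1537 ≈ 19.883)
(-26420 + Z)*(F(-135) + 7353) = (-26420 + 30560/1537)*(sqrt(-135*(2 - 135)) + 7353) = -40576980*(sqrt(-135*(-133)) + 7353)/1537 = -40576980*(sqrt(17955) + 7353)/1537 = -40576980*(3*sqrt(1995) + 7353)/1537 = -40576980*(7353 + 3*sqrt(1995))/1537 = -298362533940/1537 - 121730940*sqrt(1995)/1537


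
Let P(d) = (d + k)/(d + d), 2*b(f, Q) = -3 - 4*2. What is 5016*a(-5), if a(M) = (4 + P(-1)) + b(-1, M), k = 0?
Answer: -5016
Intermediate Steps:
b(f, Q) = -11/2 (b(f, Q) = (-3 - 4*2)/2 = (-3 - 8)/2 = (1/2)*(-11) = -11/2)
P(d) = 1/2 (P(d) = (d + 0)/(d + d) = d/((2*d)) = d*(1/(2*d)) = 1/2)
a(M) = -1 (a(M) = (4 + 1/2) - 11/2 = 9/2 - 11/2 = -1)
5016*a(-5) = 5016*(-1) = -5016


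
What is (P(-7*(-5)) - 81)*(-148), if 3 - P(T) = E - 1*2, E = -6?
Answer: 10360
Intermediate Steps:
P(T) = 11 (P(T) = 3 - (-6 - 1*2) = 3 - (-6 - 2) = 3 - 1*(-8) = 3 + 8 = 11)
(P(-7*(-5)) - 81)*(-148) = (11 - 81)*(-148) = -70*(-148) = 10360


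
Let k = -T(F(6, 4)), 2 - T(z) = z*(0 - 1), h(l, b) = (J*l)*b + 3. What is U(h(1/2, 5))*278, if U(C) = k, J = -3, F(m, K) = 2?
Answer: -1112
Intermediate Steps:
h(l, b) = 3 - 3*b*l (h(l, b) = (-3*l)*b + 3 = -3*b*l + 3 = 3 - 3*b*l)
T(z) = 2 + z (T(z) = 2 - z*(0 - 1) = 2 - z*(-1) = 2 - (-1)*z = 2 + z)
k = -4 (k = -(2 + 2) = -1*4 = -4)
U(C) = -4
U(h(1/2, 5))*278 = -4*278 = -1112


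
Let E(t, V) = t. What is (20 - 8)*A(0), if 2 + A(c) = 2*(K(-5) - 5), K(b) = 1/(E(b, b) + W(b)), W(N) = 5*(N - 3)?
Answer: -2168/15 ≈ -144.53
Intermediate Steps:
W(N) = -15 + 5*N (W(N) = 5*(-3 + N) = -15 + 5*N)
K(b) = 1/(-15 + 6*b) (K(b) = 1/(b + (-15 + 5*b)) = 1/(-15 + 6*b))
A(c) = -542/45 (A(c) = -2 + 2*(1/(3*(-5 + 2*(-5))) - 5) = -2 + 2*(1/(3*(-5 - 10)) - 5) = -2 + 2*((1/3)/(-15) - 5) = -2 + 2*((1/3)*(-1/15) - 5) = -2 + 2*(-1/45 - 5) = -2 + 2*(-226/45) = -2 - 452/45 = -542/45)
(20 - 8)*A(0) = (20 - 8)*(-542/45) = 12*(-542/45) = -2168/15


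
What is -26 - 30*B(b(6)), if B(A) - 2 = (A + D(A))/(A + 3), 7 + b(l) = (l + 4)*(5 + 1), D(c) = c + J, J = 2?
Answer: -1007/7 ≈ -143.86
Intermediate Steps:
D(c) = 2 + c (D(c) = c + 2 = 2 + c)
b(l) = 17 + 6*l (b(l) = -7 + (l + 4)*(5 + 1) = -7 + (4 + l)*6 = -7 + (24 + 6*l) = 17 + 6*l)
B(A) = 2 + (2 + 2*A)/(3 + A) (B(A) = 2 + (A + (2 + A))/(A + 3) = 2 + (2 + 2*A)/(3 + A))
-26 - 30*B(b(6)) = -26 - 120*(2 + (17 + 6*6))/(3 + (17 + 6*6)) = -26 - 120*(2 + (17 + 36))/(3 + (17 + 36)) = -26 - 120*(2 + 53)/(3 + 53) = -26 - 120*55/56 = -26 - 30*55/14 = -26 - 825/7 = -1007/7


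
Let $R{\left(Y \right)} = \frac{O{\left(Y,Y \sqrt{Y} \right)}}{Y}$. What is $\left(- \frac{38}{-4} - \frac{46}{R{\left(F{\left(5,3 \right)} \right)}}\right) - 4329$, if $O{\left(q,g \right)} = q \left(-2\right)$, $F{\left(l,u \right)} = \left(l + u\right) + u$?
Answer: $- \frac{8593}{2} \approx -4296.5$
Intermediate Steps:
$F{\left(l,u \right)} = l + 2 u$
$O{\left(q,g \right)} = - 2 q$
$R{\left(Y \right)} = -2$ ($R{\left(Y \right)} = \frac{\left(-2\right) Y}{Y} = -2$)
$\left(- \frac{38}{-4} - \frac{46}{R{\left(F{\left(5,3 \right)} \right)}}\right) - 4329 = \left(- \frac{38}{-4} - \frac{46}{-2}\right) - 4329 = \left(\left(-38\right) \left(- \frac{1}{4}\right) - -23\right) - 4329 = \left(\frac{19}{2} + 23\right) - 4329 = \frac{65}{2} - 4329 = - \frac{8593}{2}$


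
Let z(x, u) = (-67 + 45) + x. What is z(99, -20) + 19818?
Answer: 19895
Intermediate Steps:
z(x, u) = -22 + x
z(99, -20) + 19818 = (-22 + 99) + 19818 = 77 + 19818 = 19895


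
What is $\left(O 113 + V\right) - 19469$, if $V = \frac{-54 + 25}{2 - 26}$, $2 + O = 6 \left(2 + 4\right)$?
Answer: $- \frac{375019}{24} \approx -15626.0$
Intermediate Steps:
$O = 34$ ($O = -2 + 6 \left(2 + 4\right) = -2 + 6 \cdot 6 = -2 + 36 = 34$)
$V = \frac{29}{24}$ ($V = - \frac{29}{-24} = \left(-29\right) \left(- \frac{1}{24}\right) = \frac{29}{24} \approx 1.2083$)
$\left(O 113 + V\right) - 19469 = \left(34 \cdot 113 + \frac{29}{24}\right) - 19469 = \left(3842 + \frac{29}{24}\right) - 19469 = \frac{92237}{24} - 19469 = - \frac{375019}{24}$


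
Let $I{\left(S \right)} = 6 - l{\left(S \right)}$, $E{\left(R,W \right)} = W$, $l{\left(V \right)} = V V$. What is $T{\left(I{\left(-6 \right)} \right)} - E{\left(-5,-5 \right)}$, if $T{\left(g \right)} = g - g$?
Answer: $5$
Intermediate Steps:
$l{\left(V \right)} = V^{2}$
$I{\left(S \right)} = 6 - S^{2}$
$T{\left(g \right)} = 0$
$T{\left(I{\left(-6 \right)} \right)} - E{\left(-5,-5 \right)} = 0 - -5 = 0 + 5 = 5$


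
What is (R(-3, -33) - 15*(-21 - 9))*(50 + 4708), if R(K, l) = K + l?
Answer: 1969812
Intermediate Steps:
(R(-3, -33) - 15*(-21 - 9))*(50 + 4708) = ((-3 - 33) - 15*(-21 - 9))*(50 + 4708) = (-36 - 15*(-30))*4758 = (-36 + 450)*4758 = 414*4758 = 1969812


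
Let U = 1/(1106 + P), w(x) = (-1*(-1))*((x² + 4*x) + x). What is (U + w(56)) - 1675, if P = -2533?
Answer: 2484406/1427 ≈ 1741.0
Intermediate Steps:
w(x) = x² + 5*x (w(x) = 1*(x² + 5*x) = x² + 5*x)
U = -1/1427 (U = 1/(1106 - 2533) = 1/(-1427) = -1/1427 ≈ -0.00070077)
(U + w(56)) - 1675 = (-1/1427 + 56*(5 + 56)) - 1675 = (-1/1427 + 56*61) - 1675 = (-1/1427 + 3416) - 1675 = 4874631/1427 - 1675 = 2484406/1427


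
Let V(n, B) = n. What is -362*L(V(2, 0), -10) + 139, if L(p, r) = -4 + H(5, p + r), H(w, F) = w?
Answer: -223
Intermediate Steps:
L(p, r) = 1 (L(p, r) = -4 + 5 = 1)
-362*L(V(2, 0), -10) + 139 = -362*1 + 139 = -362 + 139 = -223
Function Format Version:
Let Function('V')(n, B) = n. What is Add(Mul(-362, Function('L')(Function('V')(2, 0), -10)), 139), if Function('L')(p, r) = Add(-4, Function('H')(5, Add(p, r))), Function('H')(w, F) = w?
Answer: -223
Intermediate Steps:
Function('L')(p, r) = 1 (Function('L')(p, r) = Add(-4, 5) = 1)
Add(Mul(-362, Function('L')(Function('V')(2, 0), -10)), 139) = Add(Mul(-362, 1), 139) = Add(-362, 139) = -223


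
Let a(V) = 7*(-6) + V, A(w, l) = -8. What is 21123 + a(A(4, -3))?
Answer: 21073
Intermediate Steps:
a(V) = -42 + V
21123 + a(A(4, -3)) = 21123 + (-42 - 8) = 21123 - 50 = 21073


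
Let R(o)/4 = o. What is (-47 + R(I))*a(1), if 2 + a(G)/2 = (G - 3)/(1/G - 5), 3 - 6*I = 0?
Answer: 135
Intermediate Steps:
I = 1/2 (I = 1/2 - 1/6*0 = 1/2 + 0 = 1/2 ≈ 0.50000)
R(o) = 4*o
a(G) = -4 + 2*(-3 + G)/(-5 + 1/G) (a(G) = -4 + 2*((G - 3)/(1/G - 5)) = -4 + 2*((-3 + G)/(-5 + 1/G)) = -4 + 2*(-3 + G)/(-5 + 1/G))
(-47 + R(I))*a(1) = (-47 + 4*(1/2))*(2*(2 - 1*1**2 - 7*1)/(-1 + 5*1)) = (-47 + 2)*(2*(2 - 1*1 - 7)/(-1 + 5)) = -90*(2 - 1 - 7)/4 = -90*(-6)/4 = -45*(-3) = 135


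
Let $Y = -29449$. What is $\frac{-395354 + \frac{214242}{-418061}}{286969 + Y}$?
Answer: $- \frac{5902939387}{3844966740} \approx -1.5352$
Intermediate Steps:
$\frac{-395354 + \frac{214242}{-418061}}{286969 + Y} = \frac{-395354 + \frac{214242}{-418061}}{286969 - 29449} = \frac{-395354 + 214242 \left(- \frac{1}{418061}\right)}{257520} = \left(-395354 - \frac{30606}{59723}\right) \frac{1}{257520} = \left(- \frac{23611757548}{59723}\right) \frac{1}{257520} = - \frac{5902939387}{3844966740}$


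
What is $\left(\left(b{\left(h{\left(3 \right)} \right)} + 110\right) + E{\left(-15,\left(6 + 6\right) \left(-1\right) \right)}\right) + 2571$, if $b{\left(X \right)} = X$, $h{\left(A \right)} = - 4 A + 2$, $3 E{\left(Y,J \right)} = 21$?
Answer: $2678$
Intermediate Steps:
$E{\left(Y,J \right)} = 7$ ($E{\left(Y,J \right)} = \frac{1}{3} \cdot 21 = 7$)
$h{\left(A \right)} = 2 - 4 A$
$\left(\left(b{\left(h{\left(3 \right)} \right)} + 110\right) + E{\left(-15,\left(6 + 6\right) \left(-1\right) \right)}\right) + 2571 = \left(\left(\left(2 - 12\right) + 110\right) + 7\right) + 2571 = \left(\left(-10 + 110\right) + 7\right) + 2571 = \left(100 + 7\right) + 2571 = 107 + 2571 = 2678$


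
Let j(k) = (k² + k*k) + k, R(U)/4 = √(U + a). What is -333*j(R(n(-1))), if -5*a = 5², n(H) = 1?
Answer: 42624 - 2664*I ≈ 42624.0 - 2664.0*I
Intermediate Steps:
a = -5 (a = -⅕*5² = -⅕*25 = -5)
R(U) = 4*√(-5 + U) (R(U) = 4*√(U - 5) = 4*√(-5 + U))
j(k) = k + 2*k² (j(k) = (k² + k²) + k = 2*k² + k = k + 2*k²)
-333*j(R(n(-1))) = -333*4*√(-5 + 1)*(1 + 2*(4*√(-5 + 1))) = -333*4*√(-4)*(1 + 2*(4*√(-4))) = -333*4*(2*I)*(1 + 2*(4*(2*I))) = -333*8*I*(1 + 2*(8*I)) = -333*8*I*(1 + 16*I) = -2664*I*(1 + 16*I)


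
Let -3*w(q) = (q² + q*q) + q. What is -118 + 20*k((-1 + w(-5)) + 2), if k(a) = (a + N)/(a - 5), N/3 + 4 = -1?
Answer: -1662/19 ≈ -87.474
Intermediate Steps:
N = -15 (N = -12 + 3*(-1) = -12 - 3 = -15)
w(q) = -2*q²/3 - q/3 (w(q) = -((q² + q*q) + q)/3 = -((q² + q²) + q)/3 = -(2*q² + q)/3 = -(q + 2*q²)/3 = -2*q²/3 - q/3)
k(a) = (-15 + a)/(-5 + a) (k(a) = (a - 15)/(a - 5) = (-15 + a)/(-5 + a))
-118 + 20*k((-1 + w(-5)) + 2) = -118 + 20*((-15 + ((-1 - ⅓*(-5)*(1 + 2*(-5))) + 2))/(-5 + ((-1 - ⅓*(-5)*(1 + 2*(-5))) + 2))) = -118 + 20*((-15 + ((-1 - ⅓*(-5)*(1 - 10)) + 2))/(-5 + ((-1 - ⅓*(-5)*(1 - 10)) + 2))) = -118 + 20*((-15 + ((-1 - ⅓*(-5)*(-9)) + 2))/(-5 + ((-1 - ⅓*(-5)*(-9)) + 2))) = -118 + 20*((-15 + ((-1 - 15) + 2))/(-5 + ((-1 - 15) + 2))) = -118 + 20*((-15 + (-16 + 2))/(-5 + (-16 + 2))) = -118 + 20*((-15 - 14)/(-5 - 14)) = -118 + 20*(-29/(-19)) = -118 + 20*(-1/19*(-29)) = -118 + 20*(29/19) = -118 + 580/19 = -1662/19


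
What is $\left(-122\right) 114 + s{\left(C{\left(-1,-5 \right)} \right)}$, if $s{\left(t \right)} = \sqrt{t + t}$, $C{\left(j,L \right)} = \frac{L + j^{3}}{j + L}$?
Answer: $-13908 + \sqrt{2} \approx -13907.0$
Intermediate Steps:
$C{\left(j,L \right)} = \frac{L + j^{3}}{L + j}$
$s{\left(t \right)} = \sqrt{2} \sqrt{t}$ ($s{\left(t \right)} = \sqrt{2 t} = \sqrt{2} \sqrt{t}$)
$\left(-122\right) 114 + s{\left(C{\left(-1,-5 \right)} \right)} = \left(-122\right) 114 + \sqrt{2} \sqrt{\frac{-5 + \left(-1\right)^{3}}{-5 - 1}} = -13908 + \sqrt{2} \sqrt{\frac{-5 - 1}{-6}} = -13908 + \sqrt{2} \sqrt{\left(- \frac{1}{6}\right) \left(-6\right)} = -13908 + \sqrt{2} \sqrt{1} = -13908 + \sqrt{2} \cdot 1 = -13908 + \sqrt{2}$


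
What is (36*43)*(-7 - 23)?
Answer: -46440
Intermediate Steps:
(36*43)*(-7 - 23) = 1548*(-30) = -46440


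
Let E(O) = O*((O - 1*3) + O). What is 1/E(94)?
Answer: 1/17390 ≈ 5.7504e-5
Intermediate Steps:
E(O) = O*(-3 + 2*O) (E(O) = O*((O - 3) + O) = O*((-3 + O) + O) = O*(-3 + 2*O))
1/E(94) = 1/(94*(-3 + 2*94)) = 1/(94*(-3 + 188)) = 1/(94*185) = 1/17390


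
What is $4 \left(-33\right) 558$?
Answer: $-73656$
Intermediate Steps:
$4 \left(-33\right) 558 = \left(-132\right) 558 = -73656$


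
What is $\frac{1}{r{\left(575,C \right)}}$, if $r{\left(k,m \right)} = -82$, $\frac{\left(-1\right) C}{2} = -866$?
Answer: $- \frac{1}{82} \approx -0.012195$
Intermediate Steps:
$C = 1732$ ($C = \left(-2\right) \left(-866\right) = 1732$)
$\frac{1}{r{\left(575,C \right)}} = \frac{1}{-82} = - \frac{1}{82}$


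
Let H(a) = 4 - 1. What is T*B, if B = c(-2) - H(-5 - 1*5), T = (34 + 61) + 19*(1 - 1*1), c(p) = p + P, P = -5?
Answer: -950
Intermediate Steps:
c(p) = -5 + p (c(p) = p - 5 = -5 + p)
H(a) = 3
T = 95 (T = 95 + 19*(1 - 1) = 95 + 19*0 = 95 + 0 = 95)
B = -10 (B = (-5 - 2) - 1*3 = -7 - 3 = -10)
T*B = 95*(-10) = -950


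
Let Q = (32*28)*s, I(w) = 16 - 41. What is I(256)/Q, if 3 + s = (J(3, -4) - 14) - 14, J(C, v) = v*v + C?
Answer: 25/10752 ≈ 0.0023251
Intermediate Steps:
I(w) = -25
J(C, v) = C + v² (J(C, v) = v² + C = C + v²)
s = -12 (s = -3 + (((3 + (-4)²) - 14) - 14) = -3 + (((3 + 16) - 14) - 14) = -3 + ((19 - 14) - 14) = -3 + (5 - 14) = -3 - 9 = -12)
Q = -10752 (Q = (32*28)*(-12) = 896*(-12) = -10752)
I(256)/Q = -25/(-10752) = -25*(-1/10752) = 25/10752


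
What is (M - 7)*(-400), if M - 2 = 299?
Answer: -117600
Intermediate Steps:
M = 301 (M = 2 + 299 = 301)
(M - 7)*(-400) = (301 - 7)*(-400) = 294*(-400) = -117600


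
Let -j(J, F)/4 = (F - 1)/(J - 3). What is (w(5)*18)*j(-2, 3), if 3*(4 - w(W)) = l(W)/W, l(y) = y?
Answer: 528/5 ≈ 105.60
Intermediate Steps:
j(J, F) = -4*(-1 + F)/(-3 + J) (j(J, F) = -4*(F - 1)/(J - 3) = -4*(-1 + F)/(-3 + J))
w(W) = 11/3 (w(W) = 4 - W/(3*W) = 4 - ⅓*1 = 4 - ⅓ = 11/3)
(w(5)*18)*j(-2, 3) = ((11/3)*18)*(4*(1 - 1*3)/(-3 - 2)) = 66*(4*(1 - 3)/(-5)) = 66*(4*(-⅕)*(-2)) = 66*(8/5) = 528/5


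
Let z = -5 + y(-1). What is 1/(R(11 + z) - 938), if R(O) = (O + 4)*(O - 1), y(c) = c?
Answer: -1/902 ≈ -0.0011086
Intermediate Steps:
z = -6 (z = -5 - 1 = -6)
R(O) = (-1 + O)*(4 + O) (R(O) = (4 + O)*(-1 + O) = (-1 + O)*(4 + O))
1/(R(11 + z) - 938) = 1/((-4 + (11 - 6)**2 + 3*(11 - 6)) - 938) = 1/((-4 + 5**2 + 3*5) - 938) = 1/((-4 + 25 + 15) - 938) = 1/(36 - 938) = 1/(-902) = -1/902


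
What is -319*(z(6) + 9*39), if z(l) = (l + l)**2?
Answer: -157905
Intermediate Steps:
z(l) = 4*l**2 (z(l) = (2*l)**2 = 4*l**2)
-319*(z(6) + 9*39) = -319*(4*6**2 + 9*39) = -319*(4*36 + 351) = -319*(144 + 351) = -319*495 = -157905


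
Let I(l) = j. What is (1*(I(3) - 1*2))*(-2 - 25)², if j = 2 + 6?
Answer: 4374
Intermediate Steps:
j = 8
I(l) = 8
(1*(I(3) - 1*2))*(-2 - 25)² = (1*(8 - 1*2))*(-2 - 25)² = (1*(8 - 2))*(-27)² = (1*6)*729 = 6*729 = 4374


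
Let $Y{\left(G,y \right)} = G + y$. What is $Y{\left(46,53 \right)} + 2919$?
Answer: $3018$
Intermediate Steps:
$Y{\left(46,53 \right)} + 2919 = \left(46 + 53\right) + 2919 = 99 + 2919 = 3018$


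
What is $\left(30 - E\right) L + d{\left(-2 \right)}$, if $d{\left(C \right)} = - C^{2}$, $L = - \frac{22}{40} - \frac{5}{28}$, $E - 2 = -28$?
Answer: $- \frac{224}{5} \approx -44.8$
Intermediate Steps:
$E = -26$ ($E = 2 - 28 = -26$)
$L = - \frac{51}{70}$ ($L = \left(-22\right) \frac{1}{40} - \frac{5}{28} = - \frac{11}{20} - \frac{5}{28} = - \frac{51}{70} \approx -0.72857$)
$\left(30 - E\right) L + d{\left(-2 \right)} = \left(30 - -26\right) \left(- \frac{51}{70}\right) - \left(-2\right)^{2} = \left(30 + 26\right) \left(- \frac{51}{70}\right) - 4 = 56 \left(- \frac{51}{70}\right) - 4 = - \frac{204}{5} - 4 = - \frac{224}{5}$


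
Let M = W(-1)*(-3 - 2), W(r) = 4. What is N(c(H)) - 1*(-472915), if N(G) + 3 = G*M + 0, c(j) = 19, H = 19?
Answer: 472532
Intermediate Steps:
M = -20 (M = 4*(-3 - 2) = 4*(-5) = -20)
N(G) = -3 - 20*G (N(G) = -3 + (G*(-20) + 0) = -3 + (-20*G + 0) = -3 - 20*G)
N(c(H)) - 1*(-472915) = (-3 - 20*19) - 1*(-472915) = (-3 - 380) + 472915 = -383 + 472915 = 472532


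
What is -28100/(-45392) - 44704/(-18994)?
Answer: 320366921/107771956 ≈ 2.9726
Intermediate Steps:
-28100/(-45392) - 44704/(-18994) = -28100*(-1/45392) - 44704*(-1/18994) = 7025/11348 + 22352/9497 = 320366921/107771956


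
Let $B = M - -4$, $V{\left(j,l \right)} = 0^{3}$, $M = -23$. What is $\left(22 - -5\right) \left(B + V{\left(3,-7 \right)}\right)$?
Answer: $-513$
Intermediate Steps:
$V{\left(j,l \right)} = 0$
$B = -19$ ($B = -23 - -4 = -23 + 4 = -19$)
$\left(22 - -5\right) \left(B + V{\left(3,-7 \right)}\right) = \left(22 - -5\right) \left(-19 + 0\right) = \left(22 + 5\right) \left(-19\right) = 27 \left(-19\right) = -513$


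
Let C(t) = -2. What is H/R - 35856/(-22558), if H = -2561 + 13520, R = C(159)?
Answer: -123570705/22558 ≈ -5477.9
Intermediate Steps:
R = -2
H = 10959
H/R - 35856/(-22558) = 10959/(-2) - 35856/(-22558) = 10959*(-1/2) - 35856*(-1/22558) = -10959/2 + 17928/11279 = -123570705/22558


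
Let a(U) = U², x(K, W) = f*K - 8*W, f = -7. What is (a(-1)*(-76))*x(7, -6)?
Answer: 76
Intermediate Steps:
x(K, W) = -8*W - 7*K (x(K, W) = -7*K - 8*W = -8*W - 7*K)
(a(-1)*(-76))*x(7, -6) = ((-1)²*(-76))*(-8*(-6) - 7*7) = (1*(-76))*(48 - 49) = -76*(-1) = 76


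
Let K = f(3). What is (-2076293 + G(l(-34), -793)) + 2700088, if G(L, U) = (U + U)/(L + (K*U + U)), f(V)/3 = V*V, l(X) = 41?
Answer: 13825170171/22163 ≈ 6.2380e+5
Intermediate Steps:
f(V) = 3*V**2 (f(V) = 3*(V*V) = 3*V**2)
K = 27 (K = 3*3**2 = 3*9 = 27)
G(L, U) = 2*U/(L + 28*U) (G(L, U) = (U + U)/(L + (27*U + U)) = (2*U)/(L + 28*U) = 2*U/(L + 28*U))
(-2076293 + G(l(-34), -793)) + 2700088 = (-2076293 + 2*(-793)/(41 + 28*(-793))) + 2700088 = (-2076293 + 2*(-793)/(41 - 22204)) + 2700088 = (-2076293 + 2*(-793)/(-22163)) + 2700088 = (-2076293 + 2*(-793)*(-1/22163)) + 2700088 = (-2076293 + 1586/22163) + 2700088 = -46016880173/22163 + 2700088 = 13825170171/22163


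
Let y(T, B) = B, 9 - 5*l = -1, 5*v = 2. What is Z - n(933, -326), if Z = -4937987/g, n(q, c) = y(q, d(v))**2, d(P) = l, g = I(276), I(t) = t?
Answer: -4939091/276 ≈ -17895.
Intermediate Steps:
g = 276
v = 2/5 (v = (1/5)*2 = 2/5 ≈ 0.40000)
l = 2 (l = 9/5 - 1/5*(-1) = 9/5 + 1/5 = 2)
d(P) = 2
n(q, c) = 4 (n(q, c) = 2**2 = 4)
Z = -4937987/276 ≈ -17891.
Z - n(933, -326) = -4937987/276 - 1*4 = -4937987/276 - 4 = -4939091/276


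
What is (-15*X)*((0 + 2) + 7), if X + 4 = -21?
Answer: 3375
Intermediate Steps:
X = -25 (X = -4 - 21 = -25)
(-15*X)*((0 + 2) + 7) = (-15*(-25))*((0 + 2) + 7) = 375*(2 + 7) = 375*9 = 3375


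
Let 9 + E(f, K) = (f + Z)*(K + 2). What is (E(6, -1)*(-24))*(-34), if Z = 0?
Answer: -2448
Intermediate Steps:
E(f, K) = -9 + f*(2 + K) (E(f, K) = -9 + (f + 0)*(K + 2) = -9 + f*(2 + K))
(E(6, -1)*(-24))*(-34) = ((-9 + 2*6 - 1*6)*(-24))*(-34) = ((-9 + 12 - 6)*(-24))*(-34) = -3*(-24)*(-34) = 72*(-34) = -2448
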